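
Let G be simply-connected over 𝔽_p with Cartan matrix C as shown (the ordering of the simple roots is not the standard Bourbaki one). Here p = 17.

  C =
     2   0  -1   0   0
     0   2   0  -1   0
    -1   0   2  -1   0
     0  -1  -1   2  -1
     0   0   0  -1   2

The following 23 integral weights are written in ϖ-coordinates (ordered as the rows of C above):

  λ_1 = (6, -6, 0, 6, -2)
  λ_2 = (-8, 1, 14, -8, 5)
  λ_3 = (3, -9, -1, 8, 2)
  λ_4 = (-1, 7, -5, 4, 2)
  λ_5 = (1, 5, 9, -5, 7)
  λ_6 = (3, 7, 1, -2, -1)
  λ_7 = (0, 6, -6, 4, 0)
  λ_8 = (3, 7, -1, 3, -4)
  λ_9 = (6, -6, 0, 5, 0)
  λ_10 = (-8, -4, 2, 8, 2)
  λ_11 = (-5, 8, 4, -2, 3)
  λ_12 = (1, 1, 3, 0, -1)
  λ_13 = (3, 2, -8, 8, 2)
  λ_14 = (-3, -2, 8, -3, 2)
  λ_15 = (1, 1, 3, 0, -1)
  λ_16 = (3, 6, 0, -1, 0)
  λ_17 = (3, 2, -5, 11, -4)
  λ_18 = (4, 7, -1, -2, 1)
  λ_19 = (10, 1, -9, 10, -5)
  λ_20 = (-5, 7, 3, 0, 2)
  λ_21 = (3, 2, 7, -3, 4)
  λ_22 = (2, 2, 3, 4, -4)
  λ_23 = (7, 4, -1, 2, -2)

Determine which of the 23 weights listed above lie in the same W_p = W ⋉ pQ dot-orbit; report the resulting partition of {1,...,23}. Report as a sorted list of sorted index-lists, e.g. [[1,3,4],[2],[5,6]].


Dynkin diagram of C (from the 8 off-diagonal −1 entries): D_5.

Ā_17 reps of the 23 weights (D_5, coords as presented):

    λ_1 → (7, 5, 1, 1, 1)
    λ_2 → (7, 5, 1, 1, 1)
    λ_3 → (4, 8, 0, 1, 3)
    λ_4 → (4, 8, 0, 1, 3)
    λ_5 → (3, 1, 1, 1, 3)
    λ_6 → (4, 7, 1, 0, 1)
    λ_7 → (4, 7, 1, 0, 1)
    λ_8 → (4, 8, 0, 1, 3)
    λ_9 → (7, 5, 1, 1, 1)
    λ_10 → (3, 3, 0, 2, 3)
    λ_11 → (4, 8, 0, 1, 3)
    λ_12 → (2, 2, 4, 1, 0)
    λ_13 → (3, 3, 0, 2, 3)
    λ_14 → (2, 2, 4, 1, 0)
    λ_15 → (2, 2, 4, 1, 0)
    λ_16 → (4, 7, 1, 0, 1)
    λ_17 → (3, 3, 0, 2, 3)
    λ_18 → (4, 7, 1, 0, 1)
    λ_19 → (3, 1, 1, 1, 3)
    λ_20 → (4, 8, 0, 1, 3)
    λ_21 → (3, 1, 1, 1, 3)
    λ_22 → (3, 3, 0, 2, 3)
    λ_23 → (7, 5, 1, 1, 1)

The 23 indices split into 6 linkage classes (same alcove rep ⇔ same W_17-dot-orbit):

[[1, 2, 9, 23], [3, 4, 8, 11, 20], [5, 19, 21], [6, 7, 16, 18], [10, 13, 17, 22], [12, 14, 15]]


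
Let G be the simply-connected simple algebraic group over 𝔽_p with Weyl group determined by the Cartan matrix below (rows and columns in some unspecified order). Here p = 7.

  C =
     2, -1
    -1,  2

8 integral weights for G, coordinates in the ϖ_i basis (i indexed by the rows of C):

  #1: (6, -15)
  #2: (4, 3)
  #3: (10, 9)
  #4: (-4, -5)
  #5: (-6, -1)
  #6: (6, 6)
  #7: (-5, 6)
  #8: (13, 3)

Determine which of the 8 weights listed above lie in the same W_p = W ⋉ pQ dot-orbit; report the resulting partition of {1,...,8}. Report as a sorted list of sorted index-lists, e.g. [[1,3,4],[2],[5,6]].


A_2 Cartan matrix, 2 simple roots permuted; ρ=(1,1).

λ_j+ρ reflected into Ā_7 (⟨·,θ^∨⟩≤7); 2-tuples as given:

  λ_1+ρ ↦ (0, 0) · λ_2+ρ ↦ (3, 2) · λ_3+ρ ↦ (4, 3) · λ_4+ρ ↦ (4, 3) · λ_5+ρ ↦ (0, 5) · λ_6+ρ ↦ (0, 0) · λ_7+ρ ↦ (4, 3) · λ_8+ρ ↦ (4, 3)

Grouping the 8 weights by Ā_7-representative: 4 linkage classes.

[[1, 6], [2], [3, 4, 7, 8], [5]]


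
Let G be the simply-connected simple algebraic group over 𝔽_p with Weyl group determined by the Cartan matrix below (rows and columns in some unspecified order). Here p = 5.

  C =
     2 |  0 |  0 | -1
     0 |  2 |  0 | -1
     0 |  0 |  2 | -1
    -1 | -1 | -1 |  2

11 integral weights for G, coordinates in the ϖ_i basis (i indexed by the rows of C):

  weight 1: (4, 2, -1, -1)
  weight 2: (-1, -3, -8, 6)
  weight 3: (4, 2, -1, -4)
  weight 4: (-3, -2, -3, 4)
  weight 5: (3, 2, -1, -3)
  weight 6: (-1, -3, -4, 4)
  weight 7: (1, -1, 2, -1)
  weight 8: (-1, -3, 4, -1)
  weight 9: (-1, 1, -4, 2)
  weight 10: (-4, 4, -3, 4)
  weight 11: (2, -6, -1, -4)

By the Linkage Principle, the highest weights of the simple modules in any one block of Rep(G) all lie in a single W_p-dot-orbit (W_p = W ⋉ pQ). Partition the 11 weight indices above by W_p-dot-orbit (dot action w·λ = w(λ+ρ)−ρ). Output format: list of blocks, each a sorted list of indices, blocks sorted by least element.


D_4 Cartan matrix, 4 simple roots permuted; ρ=(1,1,1,1).

Each λ_j+ρ reduced to Ā_5; 4-tuples below use C's row order:

  1: (2, 0, 3, 0) · 2: (0, 2, 3, 0) · 3: (2, 0, 3, 0) · 4: (2, 1, 2, 0) · 5: (2, 1, 2, 0) · 6: (0, 2, 3, 0) · 7: (2, 0, 3, 0) · 8: (2, 0, 3, 0) · 9: (0, 2, 3, 0) · 10: (2, 0, 3, 0) · 11: (0, 2, 3, 0)

The 11 indices split into 3 linkage classes (same alcove rep ⇔ same W_5-dot-orbit):

[[1, 3, 7, 8, 10], [2, 6, 9, 11], [4, 5]]


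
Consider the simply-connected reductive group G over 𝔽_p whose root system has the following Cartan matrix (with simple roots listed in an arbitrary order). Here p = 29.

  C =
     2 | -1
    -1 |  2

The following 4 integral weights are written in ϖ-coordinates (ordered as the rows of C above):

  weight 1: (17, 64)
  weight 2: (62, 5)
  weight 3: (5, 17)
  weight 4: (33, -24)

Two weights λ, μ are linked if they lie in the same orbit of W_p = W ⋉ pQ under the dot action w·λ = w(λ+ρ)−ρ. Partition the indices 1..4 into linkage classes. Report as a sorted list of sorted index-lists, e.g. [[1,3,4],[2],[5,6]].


Root system A_2: the 2×2 matrix C matches after relabeling.

Ā_29 reps of the 4 weights (A_2, coords as presented):

  λ_1+ρ ↦ (4, 18) · λ_2+ρ ↦ (6, 18) · λ_3+ρ ↦ (6, 18) · λ_4+ρ ↦ (6, 18)

2 distinct reps among the 4 weights ⇒ 2 W_29-linkage classes:

[[1], [2, 3, 4]]


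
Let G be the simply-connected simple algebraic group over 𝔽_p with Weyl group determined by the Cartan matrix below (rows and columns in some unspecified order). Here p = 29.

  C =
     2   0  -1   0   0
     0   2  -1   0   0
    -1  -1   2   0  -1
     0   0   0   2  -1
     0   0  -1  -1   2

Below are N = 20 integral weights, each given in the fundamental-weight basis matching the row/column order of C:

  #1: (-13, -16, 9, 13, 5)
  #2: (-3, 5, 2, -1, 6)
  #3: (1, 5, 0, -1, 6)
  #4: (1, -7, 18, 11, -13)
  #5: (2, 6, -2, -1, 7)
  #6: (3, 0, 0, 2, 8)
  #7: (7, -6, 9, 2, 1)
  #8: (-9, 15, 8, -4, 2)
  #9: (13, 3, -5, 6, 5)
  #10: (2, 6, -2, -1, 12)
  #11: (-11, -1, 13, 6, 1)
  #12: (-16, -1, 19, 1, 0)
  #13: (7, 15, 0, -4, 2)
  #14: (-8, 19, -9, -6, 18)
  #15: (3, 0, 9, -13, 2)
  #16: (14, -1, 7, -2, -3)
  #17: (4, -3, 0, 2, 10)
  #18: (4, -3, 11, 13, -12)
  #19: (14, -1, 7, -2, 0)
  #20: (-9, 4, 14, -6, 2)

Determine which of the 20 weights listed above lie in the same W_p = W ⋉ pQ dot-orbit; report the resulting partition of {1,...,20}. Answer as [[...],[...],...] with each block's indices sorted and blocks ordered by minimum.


Cartan matrix: type D_5 (|W|=1920); un-permuting the 5 rows.

Each λ_j+ρ reduced to Ā_29; 5-tuples below use C's row order:

  [1] (4, 1, 1, 3, 9);  [2] (2, 6, 1, 0, 7);  [3] (2, 6, 1, 0, 7);  [4] (2, 6, 1, 0, 7);  [5] (2, 6, 1, 0, 7);  [6] (4, 1, 1, 3, 9);  [7] (8, 5, 5, 3, 1);  [8] (8, 16, 1, 3, 0);  [9] (10, 0, 4, 7, 2);  [10] (2, 6, 1, 0, 7);  [11] (10, 0, 4, 7, 2);  [12] (15, 0, 5, 2, 1);  [13] (8, 16, 1, 3, 0);  [14] (8, 5, 5, 3, 1);  [15] (4, 1, 1, 3, 9);  [16] (15, 0, 5, 2, 1);  [17] (4, 1, 1, 3, 9);  [18] (4, 1, 1, 3, 9);  [19] (15, 0, 5, 2, 1);  [20] (8, 5, 5, 3, 1)

Grouping the 20 weights by Ā_29-representative: 6 linkage classes.

[[1, 6, 15, 17, 18], [2, 3, 4, 5, 10], [7, 14, 20], [8, 13], [9, 11], [12, 16, 19]]


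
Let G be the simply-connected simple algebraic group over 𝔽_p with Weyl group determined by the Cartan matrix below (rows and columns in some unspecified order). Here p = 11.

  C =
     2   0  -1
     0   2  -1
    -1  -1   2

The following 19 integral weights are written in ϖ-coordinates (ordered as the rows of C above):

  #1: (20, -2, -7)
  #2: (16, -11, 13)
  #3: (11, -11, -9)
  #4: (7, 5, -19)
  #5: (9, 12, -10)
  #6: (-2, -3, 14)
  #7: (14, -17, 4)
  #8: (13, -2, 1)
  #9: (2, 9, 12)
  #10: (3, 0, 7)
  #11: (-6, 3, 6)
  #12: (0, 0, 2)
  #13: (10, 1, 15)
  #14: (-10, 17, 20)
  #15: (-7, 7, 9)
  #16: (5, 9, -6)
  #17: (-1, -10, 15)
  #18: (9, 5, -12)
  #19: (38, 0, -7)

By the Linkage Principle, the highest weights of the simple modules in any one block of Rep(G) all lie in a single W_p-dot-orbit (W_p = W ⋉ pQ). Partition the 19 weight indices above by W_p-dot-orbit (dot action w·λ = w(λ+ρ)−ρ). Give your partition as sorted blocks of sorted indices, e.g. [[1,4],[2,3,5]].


Dynkin diagram of C (from the 4 off-diagonal −1 entries): A_3.

W_11-reps of the 19 weights in Ā_11 (same 3-coord order as C):

  λ_1 → (1, 1, 3)
  λ_2 → (6, 1, 3)
  λ_3 → (1, 1, 3)
  λ_4 → (1, 1, 3)
  λ_5 → (2, 1, 7)
  λ_6 → (2, 1, 7)
  λ_7 → (5, 4, 2)
  λ_8 → (6, 1, 3)
  λ_9 → (6, 1, 3)
  λ_10 → (2, 1, 7)
  λ_11 → (5, 4, 2)
  λ_12 → (1, 1, 3)
  λ_13 → (5, 4, 2)
  λ_14 → (6, 1, 3)
  λ_15 → (1, 1, 3)
  λ_16 → (1, 5, 5)
  λ_17 → (5, 4, 2)
  λ_18 → (1, 5, 5)
  λ_19 → (1, 5, 5)

Grouping the 19 weights by Ā_11-representative: 5 linkage classes.

[[1, 3, 4, 12, 15], [2, 8, 9, 14], [5, 6, 10], [7, 11, 13, 17], [16, 18, 19]]


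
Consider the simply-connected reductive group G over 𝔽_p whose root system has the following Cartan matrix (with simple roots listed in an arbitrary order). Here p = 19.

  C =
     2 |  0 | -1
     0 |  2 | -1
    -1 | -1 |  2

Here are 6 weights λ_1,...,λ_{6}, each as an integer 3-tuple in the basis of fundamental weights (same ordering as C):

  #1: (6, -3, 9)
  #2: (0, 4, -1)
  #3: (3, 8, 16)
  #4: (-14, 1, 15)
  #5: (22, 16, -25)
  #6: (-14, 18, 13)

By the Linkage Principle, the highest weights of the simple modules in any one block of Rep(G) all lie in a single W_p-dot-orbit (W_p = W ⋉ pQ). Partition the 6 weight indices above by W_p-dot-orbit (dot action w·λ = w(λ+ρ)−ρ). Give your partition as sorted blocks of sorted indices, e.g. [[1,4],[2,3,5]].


Dynkin diagram of C (from the 4 off-diagonal −1 entries): A_3.

Each λ_j+ρ reduced to Ā_19; 3-tuples below use C's row order:

  λ_1+ρ ↦ (7, 2, 8)
  λ_2+ρ ↦ (1, 5, 0)
  λ_3+ρ ↦ (7, 2, 8)
  λ_4+ρ ↦ (13, 2, 3)
  λ_5+ρ ↦ (4, 2, 12)
  λ_6+ρ ↦ (1, 5, 0)

Grouping the 6 weights by Ā_19-representative: 4 linkage classes.

[[1, 3], [2, 6], [4], [5]]


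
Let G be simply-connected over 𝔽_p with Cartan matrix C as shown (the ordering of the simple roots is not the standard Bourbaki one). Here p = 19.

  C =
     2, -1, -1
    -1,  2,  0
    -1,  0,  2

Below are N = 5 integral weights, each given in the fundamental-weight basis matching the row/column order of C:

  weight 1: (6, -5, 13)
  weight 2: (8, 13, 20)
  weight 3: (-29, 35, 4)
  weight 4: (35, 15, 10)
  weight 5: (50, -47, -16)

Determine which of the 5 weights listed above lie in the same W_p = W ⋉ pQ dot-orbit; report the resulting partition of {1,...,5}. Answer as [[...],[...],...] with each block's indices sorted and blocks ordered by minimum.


A_3 Cartan matrix, 3 simple roots permuted; ρ=(1,1,1).

Folding the 5 weights λ_j+ρ into Ā_19 (reps in the given 3-coord order):

  [1] (3, 2, 12) · [2] (4, 5, 2) · [3] (4, 5, 2) · [4] (2, 8, 3) · [5] (4, 5, 2)

Partition of {1..5} into 3 W_19-dot-orbits:

[[1], [2, 3, 5], [4]]


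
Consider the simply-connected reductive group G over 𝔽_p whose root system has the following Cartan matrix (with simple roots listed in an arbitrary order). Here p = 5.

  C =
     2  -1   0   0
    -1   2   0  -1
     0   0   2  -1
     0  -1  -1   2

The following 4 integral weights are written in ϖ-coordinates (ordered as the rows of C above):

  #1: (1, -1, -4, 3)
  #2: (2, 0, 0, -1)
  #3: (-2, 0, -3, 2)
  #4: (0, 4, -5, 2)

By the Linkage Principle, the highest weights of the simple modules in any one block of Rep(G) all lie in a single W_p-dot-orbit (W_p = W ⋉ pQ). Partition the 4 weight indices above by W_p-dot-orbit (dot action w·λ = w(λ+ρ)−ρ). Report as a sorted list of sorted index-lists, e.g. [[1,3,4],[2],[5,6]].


Root system A_4: the 4×4 matrix C matches after relabeling.

W_5-reps of the 4 weights in Ā_5 (same 4-coord order as C):

  λ_1+ρ ↦ (1, 0, 2, 1) · λ_2+ρ ↦ (3, 1, 1, 0) · λ_3+ρ ↦ (1, 0, 2, 1) · λ_4+ρ ↦ (3, 1, 1, 0)

Grouping the 4 weights by Ā_5-representative: 2 linkage classes.

[[1, 3], [2, 4]]


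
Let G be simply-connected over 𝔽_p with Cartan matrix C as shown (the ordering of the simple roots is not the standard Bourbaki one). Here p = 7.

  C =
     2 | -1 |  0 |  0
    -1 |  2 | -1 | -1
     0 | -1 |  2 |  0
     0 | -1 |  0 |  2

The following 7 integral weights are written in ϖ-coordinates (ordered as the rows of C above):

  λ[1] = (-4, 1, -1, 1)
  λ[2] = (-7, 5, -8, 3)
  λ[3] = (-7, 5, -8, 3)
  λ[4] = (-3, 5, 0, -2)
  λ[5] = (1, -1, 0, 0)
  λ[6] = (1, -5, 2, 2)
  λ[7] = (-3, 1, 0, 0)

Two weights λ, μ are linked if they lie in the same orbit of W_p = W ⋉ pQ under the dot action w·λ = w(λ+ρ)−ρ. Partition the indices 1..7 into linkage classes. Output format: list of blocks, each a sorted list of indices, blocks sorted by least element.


Type D_4, rank 4, |W|=192; reorder rows/cols to standard.

Alcove-folded reps (p=7, 7 weights, presented ϖ-order):

  [1] (2, 0, 1, 1) · [2] (1, 0, 0, 3) · [3] (1, 0, 0, 3) · [4] (2, 0, 1, 1) · [5] (2, 0, 1, 1) · [6] (2, 0, 1, 1) · [7] (2, 0, 1, 1)

These 7 weights hit 2 W_7-dot-orbits; sizes (5, 2):

[[1, 4, 5, 6, 7], [2, 3]]


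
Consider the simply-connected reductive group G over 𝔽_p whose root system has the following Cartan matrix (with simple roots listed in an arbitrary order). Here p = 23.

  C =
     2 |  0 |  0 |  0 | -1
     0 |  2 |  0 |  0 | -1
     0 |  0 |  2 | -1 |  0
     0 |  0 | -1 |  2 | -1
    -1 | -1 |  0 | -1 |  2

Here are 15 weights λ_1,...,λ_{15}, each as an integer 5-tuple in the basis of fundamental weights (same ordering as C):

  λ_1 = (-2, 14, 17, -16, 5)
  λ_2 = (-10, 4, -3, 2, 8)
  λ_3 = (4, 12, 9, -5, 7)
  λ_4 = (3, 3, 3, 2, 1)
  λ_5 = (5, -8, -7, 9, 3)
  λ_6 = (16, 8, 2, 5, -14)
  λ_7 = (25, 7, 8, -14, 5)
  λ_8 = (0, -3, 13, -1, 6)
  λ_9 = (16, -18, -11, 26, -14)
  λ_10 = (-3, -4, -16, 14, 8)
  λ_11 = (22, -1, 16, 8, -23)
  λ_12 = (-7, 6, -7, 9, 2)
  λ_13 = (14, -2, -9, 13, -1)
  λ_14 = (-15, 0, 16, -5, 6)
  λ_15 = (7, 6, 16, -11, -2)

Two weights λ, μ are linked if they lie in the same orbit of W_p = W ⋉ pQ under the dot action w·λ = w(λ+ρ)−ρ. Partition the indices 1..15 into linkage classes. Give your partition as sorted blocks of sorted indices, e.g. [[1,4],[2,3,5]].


Type D_5, rank 5, |W|=1920; reorder rows/cols to standard.

Folding the 15 weights λ_j+ρ into Ā_23 (reps in the given 5-coord order):

    λ_1 → (9, 5, 2, 1, 0)
    λ_2 → (9, 5, 2, 1, 0)
    λ_3 → (4, 4, 4, 3, 2)
    λ_4 → (4, 4, 4, 3, 2)
    λ_5 → (3, 4, 6, 1, 3)
    λ_6 → (4, 4, 4, 3, 2)
    λ_7 → (4, 4, 4, 3, 2)
    λ_8 → (1, 2, 10, 4, 1)
    λ_9 → (4, 4, 4, 3, 2)
    λ_10 → (1, 2, 10, 4, 1)
    λ_11 → (9, 6, 0, 1, 3)
    λ_12 → (3, 4, 6, 1, 3)
    λ_13 → (9, 5, 2, 1, 0)
    λ_14 → (3, 4, 6, 1, 3)
    λ_15 → (3, 4, 6, 1, 3)

Partition of {1..15} into 5 W_23-dot-orbits:

[[1, 2, 13], [3, 4, 6, 7, 9], [5, 12, 14, 15], [8, 10], [11]]


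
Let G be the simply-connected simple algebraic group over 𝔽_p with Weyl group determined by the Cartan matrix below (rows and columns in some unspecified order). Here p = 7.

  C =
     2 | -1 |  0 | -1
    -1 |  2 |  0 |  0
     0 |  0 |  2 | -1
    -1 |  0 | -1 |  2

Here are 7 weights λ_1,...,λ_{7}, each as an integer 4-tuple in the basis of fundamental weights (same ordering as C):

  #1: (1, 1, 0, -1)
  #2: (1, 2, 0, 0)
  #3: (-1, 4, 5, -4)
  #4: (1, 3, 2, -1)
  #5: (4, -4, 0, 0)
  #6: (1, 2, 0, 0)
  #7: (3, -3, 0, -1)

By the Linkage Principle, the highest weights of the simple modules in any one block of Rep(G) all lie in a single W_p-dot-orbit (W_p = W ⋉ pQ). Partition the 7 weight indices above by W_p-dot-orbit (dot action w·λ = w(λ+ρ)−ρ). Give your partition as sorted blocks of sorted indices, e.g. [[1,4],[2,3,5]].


Cartan matrix: type A_4 (|W|=120); un-permuting the 4 rows.

W_7-reps of the 7 weights in Ā_7 (same 4-coord order as C):

  [1] (2, 2, 1, 0)
  [2] (2, 3, 1, 1)
  [3] (3, 1, 2, 0)
  [4] (2, 2, 1, 0)
  [5] (2, 3, 1, 1)
  [6] (2, 3, 1, 1)
  [7] (2, 2, 1, 0)

3 distinct reps among the 7 weights ⇒ 3 W_7-linkage classes:

[[1, 4, 7], [2, 5, 6], [3]]


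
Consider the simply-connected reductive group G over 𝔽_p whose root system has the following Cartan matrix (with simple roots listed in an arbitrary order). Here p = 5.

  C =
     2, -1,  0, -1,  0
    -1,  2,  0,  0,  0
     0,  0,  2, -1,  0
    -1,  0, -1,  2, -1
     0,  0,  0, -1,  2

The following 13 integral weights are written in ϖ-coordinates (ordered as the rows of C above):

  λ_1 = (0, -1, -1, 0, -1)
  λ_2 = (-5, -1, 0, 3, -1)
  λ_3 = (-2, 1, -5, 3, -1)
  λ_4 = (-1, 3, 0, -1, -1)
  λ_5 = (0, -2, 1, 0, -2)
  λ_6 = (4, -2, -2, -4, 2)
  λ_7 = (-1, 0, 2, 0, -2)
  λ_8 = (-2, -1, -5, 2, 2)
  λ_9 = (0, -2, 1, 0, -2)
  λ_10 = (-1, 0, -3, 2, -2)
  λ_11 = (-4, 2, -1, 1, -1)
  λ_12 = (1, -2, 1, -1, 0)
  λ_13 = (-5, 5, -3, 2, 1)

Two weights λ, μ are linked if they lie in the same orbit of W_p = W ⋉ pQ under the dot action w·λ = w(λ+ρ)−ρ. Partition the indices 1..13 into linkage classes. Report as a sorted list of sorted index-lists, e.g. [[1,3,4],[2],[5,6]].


Cartan matrix: type D_5 (|W|=1920); un-permuting the 5 rows.

Ā_5 reps of the 13 weights (D_5, coords as presented):

  λ_1 → (1, 0, 0, 1, 0);  λ_2 → (0, 4, 1, 0, 0);  λ_3 → (0, 1, 3, 0, 1);  λ_4 → (0, 4, 1, 0, 0);  λ_5 → (0, 1, 2, 0, 1);  λ_6 → (0, 1, 3, 0, 1);  λ_7 → (0, 1, 3, 0, 1);  λ_8 → (0, 1, 2, 0, 1);  λ_9 → (0, 1, 2, 0, 1);  λ_10 → (0, 1, 2, 0, 1);  λ_11 → (1, 0, 0, 1, 0);  λ_12 → (0, 1, 2, 0, 1);  λ_13 → (1, 0, 0, 1, 0)

Linkage partition of the 13 weights (4 classes, p=5):

[[1, 11, 13], [2, 4], [3, 6, 7], [5, 8, 9, 10, 12]]


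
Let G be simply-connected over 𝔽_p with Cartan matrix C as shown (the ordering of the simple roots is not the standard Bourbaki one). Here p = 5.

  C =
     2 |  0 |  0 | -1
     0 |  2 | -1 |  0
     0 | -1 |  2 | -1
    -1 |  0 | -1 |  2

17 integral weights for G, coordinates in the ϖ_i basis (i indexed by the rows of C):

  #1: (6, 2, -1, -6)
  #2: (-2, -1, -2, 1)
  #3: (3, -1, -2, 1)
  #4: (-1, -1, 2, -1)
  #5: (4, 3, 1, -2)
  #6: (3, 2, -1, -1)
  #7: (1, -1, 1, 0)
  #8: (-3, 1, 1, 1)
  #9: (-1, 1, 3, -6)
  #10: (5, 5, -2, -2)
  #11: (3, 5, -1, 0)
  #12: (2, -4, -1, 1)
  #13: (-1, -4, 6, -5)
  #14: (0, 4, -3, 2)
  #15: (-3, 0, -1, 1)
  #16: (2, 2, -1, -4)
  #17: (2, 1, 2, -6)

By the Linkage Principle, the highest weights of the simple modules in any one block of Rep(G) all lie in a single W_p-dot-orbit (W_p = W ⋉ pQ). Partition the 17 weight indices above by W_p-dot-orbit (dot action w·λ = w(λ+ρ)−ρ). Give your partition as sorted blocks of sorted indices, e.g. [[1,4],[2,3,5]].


A_4 Cartan matrix, 4 simple roots permuted; ρ=(1,1,1,1).

λ_j+ρ reflected into Ā_5 (⟨·,θ^∨⟩≤5); 4-tuples as given:

    [1] (0, 0, 3, 0)
    [2] (1, 1, 0, 0)
    [3] (3, 0, 0, 1)
    [4] (0, 0, 3, 0)
    [5] (1, 1, 0, 0)
    [6] (2, 1, 0, 0)
    [7] (2, 0, 2, 1)
    [8] (1, 1, 2, 0)
    [9] (3, 0, 0, 1)
    [10] (1, 1, 0, 0)
    [11] (1, 1, 0, 0)
    [12] (2, 0, 2, 1)
    [13] (2, 1, 0, 0)
    [14] (1, 1, 2, 0)
    [15] (2, 1, 0, 0)
    [16] (0, 0, 3, 0)
    [17] (2, 0, 2, 1)

Partition of {1..17} into 6 W_5-dot-orbits:

[[1, 4, 16], [2, 5, 10, 11], [3, 9], [6, 13, 15], [7, 12, 17], [8, 14]]


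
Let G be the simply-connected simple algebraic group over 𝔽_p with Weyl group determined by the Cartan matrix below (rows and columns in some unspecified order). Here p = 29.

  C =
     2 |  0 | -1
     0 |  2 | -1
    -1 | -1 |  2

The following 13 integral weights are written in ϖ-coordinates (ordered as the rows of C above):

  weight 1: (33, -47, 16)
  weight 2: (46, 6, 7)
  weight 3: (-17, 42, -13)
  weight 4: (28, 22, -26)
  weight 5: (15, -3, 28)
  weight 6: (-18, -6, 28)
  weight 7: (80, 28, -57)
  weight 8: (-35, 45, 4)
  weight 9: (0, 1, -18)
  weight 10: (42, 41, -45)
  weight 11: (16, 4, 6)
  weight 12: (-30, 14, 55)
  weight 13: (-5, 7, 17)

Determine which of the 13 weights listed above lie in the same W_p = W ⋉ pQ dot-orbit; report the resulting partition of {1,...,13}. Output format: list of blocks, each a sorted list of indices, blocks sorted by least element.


Cartan matrix: type A_3 (|W|=24); un-permuting the 3 rows.

Each λ_j+ρ reduced to Ā_29; 3-tuples below use C's row order:

  1: (17, 5, 7) · 2: (4, 8, 14) · 3: (2, 1, 14) · 4: (4, 2, 23) · 5: (0, 14, 13) · 6: (17, 5, 7) · 7: (4, 2, 23) · 8: (17, 5, 7) · 9: (2, 1, 14) · 10: (2, 1, 14) · 11: (17, 5, 7) · 12: (0, 14, 13) · 13: (4, 8, 14)

Linkage partition of the 13 weights (5 classes, p=29):

[[1, 6, 8, 11], [2, 13], [3, 9, 10], [4, 7], [5, 12]]


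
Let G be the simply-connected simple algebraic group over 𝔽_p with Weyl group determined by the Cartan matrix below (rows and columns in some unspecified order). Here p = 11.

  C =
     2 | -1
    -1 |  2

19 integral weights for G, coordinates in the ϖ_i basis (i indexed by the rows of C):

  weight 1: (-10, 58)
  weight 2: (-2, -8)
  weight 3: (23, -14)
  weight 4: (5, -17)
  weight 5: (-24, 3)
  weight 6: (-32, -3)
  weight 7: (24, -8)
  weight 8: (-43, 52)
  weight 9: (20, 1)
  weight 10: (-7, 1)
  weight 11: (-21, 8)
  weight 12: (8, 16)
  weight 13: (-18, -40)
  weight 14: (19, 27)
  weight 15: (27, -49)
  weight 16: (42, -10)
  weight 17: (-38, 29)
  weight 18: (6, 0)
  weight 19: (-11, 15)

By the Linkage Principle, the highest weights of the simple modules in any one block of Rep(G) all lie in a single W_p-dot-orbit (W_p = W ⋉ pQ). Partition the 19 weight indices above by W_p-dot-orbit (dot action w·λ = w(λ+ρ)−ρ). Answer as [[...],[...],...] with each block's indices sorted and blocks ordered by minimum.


Dynkin diagram of C (from the 2 off-diagonal −1 entries): A_2.

Each λ_j+ρ reduced to Ā_11; 2-tuples below use C's row order:

    λ_1 → (2, 4)
    λ_2 → (7, 1)
    λ_3 → (0, 2)
    λ_4 → (5, 1)
    λ_5 → (7, 1)
    λ_6 → (0, 2)
    λ_7 → (3, 4)
    λ_8 → (0, 2)
    λ_9 → (1, 9)
    λ_10 → (2, 4)
    λ_11 → (0, 2)
    λ_12 → (2, 4)
    λ_13 → (5, 1)
    λ_14 → (2, 4)
    λ_15 → (2, 4)
    λ_16 → (1, 9)
    λ_17 → (3, 4)
    λ_18 → (7, 1)
    λ_19 → (5, 1)

These 19 weights hit 6 W_11-dot-orbits; sizes (5, 3, 4, 3, 2, 2):

[[1, 10, 12, 14, 15], [2, 5, 18], [3, 6, 8, 11], [4, 13, 19], [7, 17], [9, 16]]


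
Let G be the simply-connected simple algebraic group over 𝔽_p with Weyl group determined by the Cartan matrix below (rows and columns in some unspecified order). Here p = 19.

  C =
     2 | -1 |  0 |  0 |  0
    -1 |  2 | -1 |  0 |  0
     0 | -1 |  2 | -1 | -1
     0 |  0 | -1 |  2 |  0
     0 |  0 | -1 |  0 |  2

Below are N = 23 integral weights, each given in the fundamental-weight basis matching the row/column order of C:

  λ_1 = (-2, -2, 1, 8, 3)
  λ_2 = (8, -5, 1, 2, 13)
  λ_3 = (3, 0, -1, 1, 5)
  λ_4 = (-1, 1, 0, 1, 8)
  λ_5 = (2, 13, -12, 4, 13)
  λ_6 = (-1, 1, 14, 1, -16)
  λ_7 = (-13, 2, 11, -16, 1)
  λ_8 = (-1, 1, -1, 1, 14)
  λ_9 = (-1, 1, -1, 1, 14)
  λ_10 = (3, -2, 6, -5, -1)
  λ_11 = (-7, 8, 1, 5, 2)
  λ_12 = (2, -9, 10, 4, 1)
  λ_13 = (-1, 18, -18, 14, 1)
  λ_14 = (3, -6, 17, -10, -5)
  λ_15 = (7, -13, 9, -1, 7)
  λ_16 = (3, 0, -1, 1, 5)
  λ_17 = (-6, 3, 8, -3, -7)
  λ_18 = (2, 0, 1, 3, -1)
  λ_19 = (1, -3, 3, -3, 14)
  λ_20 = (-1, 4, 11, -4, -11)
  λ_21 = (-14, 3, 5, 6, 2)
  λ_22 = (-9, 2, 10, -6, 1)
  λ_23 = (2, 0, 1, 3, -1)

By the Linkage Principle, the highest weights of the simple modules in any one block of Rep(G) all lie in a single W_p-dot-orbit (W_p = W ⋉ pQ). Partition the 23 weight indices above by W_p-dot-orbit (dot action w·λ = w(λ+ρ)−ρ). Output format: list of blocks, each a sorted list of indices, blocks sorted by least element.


Root system D_5: the 5×5 matrix C matches after relabeling.

Alcove-folded reps (p=19, 23 weights, presented ϖ-order):

    λ_1+ρ ↦ (1, 1, 0, 9, 4)
    λ_2+ρ ↦ (0, 2, 1, 2, 9)
    λ_3+ρ ↦ (4, 1, 0, 2, 6)
    λ_4+ρ ↦ (0, 2, 1, 2, 9)
    λ_5+ρ ↦ (3, 2, 1, 5, 2)
    λ_6+ρ ↦ (0, 0, 0, 2, 15)
    λ_7+ρ ↦ (0, 2, 1, 2, 9)
    λ_8+ρ ↦ (0, 0, 0, 2, 15)
    λ_9+ρ ↦ (0, 0, 0, 2, 15)
    λ_10+ρ ↦ (3, 1, 2, 4, 0)
    λ_11+ρ ↦ (3, 2, 1, 5, 2)
    λ_12+ρ ↦ (3, 2, 1, 5, 2)
    λ_13+ρ ↦ (0, 0, 0, 2, 15)
    λ_14+ρ ↦ (1, 1, 0, 9, 4)
    λ_15+ρ ↦ (4, 1, 0, 2, 6)
    λ_16+ρ ↦ (4, 1, 0, 2, 6)
    λ_17+ρ ↦ (4, 1, 0, 2, 6)
    λ_18+ρ ↦ (3, 1, 2, 4, 0)
    λ_19+ρ ↦ (0, 0, 0, 2, 15)
    λ_20+ρ ↦ (0, 2, 1, 2, 9)
    λ_21+ρ ↦ (3, 1, 2, 4, 0)
    λ_22+ρ ↦ (3, 2, 1, 5, 2)
    λ_23+ρ ↦ (3, 1, 2, 4, 0)

Linkage partition of the 23 weights (6 classes, p=19):

[[1, 14], [2, 4, 7, 20], [3, 15, 16, 17], [5, 11, 12, 22], [6, 8, 9, 13, 19], [10, 18, 21, 23]]


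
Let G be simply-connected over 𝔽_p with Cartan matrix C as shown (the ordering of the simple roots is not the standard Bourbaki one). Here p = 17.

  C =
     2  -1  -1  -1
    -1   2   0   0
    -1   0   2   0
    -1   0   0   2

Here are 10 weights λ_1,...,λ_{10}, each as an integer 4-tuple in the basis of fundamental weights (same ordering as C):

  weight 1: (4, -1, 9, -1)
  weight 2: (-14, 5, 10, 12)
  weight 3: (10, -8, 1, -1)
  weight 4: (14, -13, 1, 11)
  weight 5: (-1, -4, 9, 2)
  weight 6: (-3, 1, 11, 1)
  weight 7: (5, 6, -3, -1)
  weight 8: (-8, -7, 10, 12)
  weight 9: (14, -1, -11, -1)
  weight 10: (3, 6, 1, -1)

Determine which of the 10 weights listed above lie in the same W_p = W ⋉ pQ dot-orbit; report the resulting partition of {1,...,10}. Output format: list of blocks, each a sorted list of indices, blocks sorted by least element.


Cartan matrix: type D_4 (|W|=192); un-permuting the 4 rows.

λ_j+ρ reflected into Ā_17 (⟨·,θ^∨⟩≤17); 4-tuples as given:

  1: (2, 0, 10, 0);  2: (4, 7, 2, 0);  3: (4, 7, 2, 0);  4: (2, 0, 10, 0);  5: (3, 0, 7, 0);  6: (2, 0, 10, 0);  7: (4, 7, 2, 0);  8: (4, 7, 2, 0);  9: (2, 0, 10, 0);  10: (4, 7, 2, 0)

These 10 weights hit 3 W_17-dot-orbits; sizes (4, 5, 1):

[[1, 4, 6, 9], [2, 3, 7, 8, 10], [5]]


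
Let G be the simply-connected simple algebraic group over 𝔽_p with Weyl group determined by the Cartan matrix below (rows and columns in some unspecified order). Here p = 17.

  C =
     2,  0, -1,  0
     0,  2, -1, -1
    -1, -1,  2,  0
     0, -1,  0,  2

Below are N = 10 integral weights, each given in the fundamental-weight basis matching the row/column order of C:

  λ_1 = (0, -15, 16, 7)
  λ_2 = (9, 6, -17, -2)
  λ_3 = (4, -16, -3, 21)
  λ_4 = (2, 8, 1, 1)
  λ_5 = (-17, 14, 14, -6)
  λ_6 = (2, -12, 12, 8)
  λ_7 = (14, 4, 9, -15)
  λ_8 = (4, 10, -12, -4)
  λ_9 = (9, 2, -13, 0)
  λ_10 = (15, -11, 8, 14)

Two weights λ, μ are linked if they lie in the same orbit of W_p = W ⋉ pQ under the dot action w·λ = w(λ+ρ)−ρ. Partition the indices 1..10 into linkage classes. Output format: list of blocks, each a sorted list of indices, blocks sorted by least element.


A_4 Cartan matrix, 4 simple roots permuted; ρ=(1,1,1,1).

W_17-reps of the 10 weights in Ā_17 (same 4-coord order as C):

    λ_1 → (0, 8, 3, 5)
    λ_2 → (6, 1, 0, 9)
    λ_3 → (7, 2, 3, 0)
    λ_4 → (3, 9, 2, 2)
    λ_5 → (2, 1, 1, 8)
    λ_6 → (3, 9, 2, 2)
    λ_7 → (2, 1, 1, 8)
    λ_8 → (6, 3, 2, 0)
    λ_9 → (2, 1, 1, 8)
    λ_10 → (2, 1, 1, 8)

Partition of {1..10} into 6 W_17-dot-orbits:

[[1], [2], [3], [4, 6], [5, 7, 9, 10], [8]]


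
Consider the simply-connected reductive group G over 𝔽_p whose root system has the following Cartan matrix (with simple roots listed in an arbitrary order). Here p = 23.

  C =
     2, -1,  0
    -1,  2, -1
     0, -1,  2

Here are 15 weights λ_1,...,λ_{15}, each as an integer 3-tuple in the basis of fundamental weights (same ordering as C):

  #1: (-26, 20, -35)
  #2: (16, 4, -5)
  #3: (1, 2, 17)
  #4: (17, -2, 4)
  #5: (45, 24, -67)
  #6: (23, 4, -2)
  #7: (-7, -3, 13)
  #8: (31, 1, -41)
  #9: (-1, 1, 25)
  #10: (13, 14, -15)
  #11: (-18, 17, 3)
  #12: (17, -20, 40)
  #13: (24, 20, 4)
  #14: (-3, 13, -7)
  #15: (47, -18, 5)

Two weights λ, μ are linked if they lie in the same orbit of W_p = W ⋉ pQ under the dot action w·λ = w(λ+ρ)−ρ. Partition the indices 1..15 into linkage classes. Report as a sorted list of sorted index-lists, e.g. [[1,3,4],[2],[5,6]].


Dynkin diagram of C (from the 4 off-diagonal −1 entries): A_3.

W_23-reps of the 15 weights in Ā_23 (same 3-coord order as C):

  λ_1+ρ ↦ (2, 8, 11) · λ_2+ρ ↦ (17, 1, 4) · λ_3+ρ ↦ (2, 3, 18) · λ_4+ρ ↦ (17, 1, 4) · λ_5+ρ ↦ (2, 3, 18) · λ_6+ρ ↦ (17, 1, 4) · λ_7+ρ ↦ (2, 6, 6) · λ_8+ρ ↦ (2, 6, 6) · λ_9+ρ ↦ (2, 3, 18) · λ_10+ρ ↦ (8, 1, 8) · λ_11+ρ ↦ (17, 1, 4) · λ_12+ρ ↦ (17, 1, 4) · λ_13+ρ ↦ (2, 3, 18) · λ_14+ρ ↦ (2, 6, 6) · λ_15+ρ ↦ (2, 6, 6)

5 distinct reps among the 15 weights ⇒ 5 W_23-linkage classes:

[[1], [2, 4, 6, 11, 12], [3, 5, 9, 13], [7, 8, 14, 15], [10]]


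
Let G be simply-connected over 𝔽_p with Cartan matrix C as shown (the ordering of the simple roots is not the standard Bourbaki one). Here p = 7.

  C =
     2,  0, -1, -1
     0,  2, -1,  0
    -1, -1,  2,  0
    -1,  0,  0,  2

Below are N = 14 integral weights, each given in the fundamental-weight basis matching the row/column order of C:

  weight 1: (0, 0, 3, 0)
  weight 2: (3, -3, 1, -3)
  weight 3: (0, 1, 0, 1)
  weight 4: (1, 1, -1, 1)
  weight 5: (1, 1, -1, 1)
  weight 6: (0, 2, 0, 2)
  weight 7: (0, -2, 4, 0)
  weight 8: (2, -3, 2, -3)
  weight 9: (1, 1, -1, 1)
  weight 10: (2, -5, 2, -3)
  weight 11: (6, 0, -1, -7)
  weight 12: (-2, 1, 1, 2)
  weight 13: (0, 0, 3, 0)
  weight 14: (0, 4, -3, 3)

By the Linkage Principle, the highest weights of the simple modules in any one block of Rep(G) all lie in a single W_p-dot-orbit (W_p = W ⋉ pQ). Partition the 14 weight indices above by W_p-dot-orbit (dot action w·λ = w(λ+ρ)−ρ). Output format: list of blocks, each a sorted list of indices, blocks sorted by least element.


C ↔ A_4 under row/col permutation; |W(A_4)| = 120.

Each λ_j+ρ reduced to Ā_7; 4-tuples below use C's row order:

  λ_1+ρ ↦ (1, 1, 4, 1) · λ_2+ρ ↦ (2, 2, 0, 2) · λ_3+ρ ↦ (1, 2, 1, 2) · λ_4+ρ ↦ (2, 2, 0, 2) · λ_5+ρ ↦ (2, 2, 0, 2) · λ_6+ρ ↦ (1, 2, 1, 2) · λ_7+ρ ↦ (1, 1, 4, 1) · λ_8+ρ ↦ (1, 2, 1, 2) · λ_9+ρ ↦ (2, 2, 0, 2) · λ_10+ρ ↦ (0, 3, 1, 2) · λ_11+ρ ↦ (1, 0, 0, 5) · λ_12+ρ ↦ (1, 2, 1, 2) · λ_13+ρ ↦ (1, 1, 4, 1) · λ_14+ρ ↦ (1, 2, 1, 2)

5 distinct reps among the 14 weights ⇒ 5 W_7-linkage classes:

[[1, 7, 13], [2, 4, 5, 9], [3, 6, 8, 12, 14], [10], [11]]


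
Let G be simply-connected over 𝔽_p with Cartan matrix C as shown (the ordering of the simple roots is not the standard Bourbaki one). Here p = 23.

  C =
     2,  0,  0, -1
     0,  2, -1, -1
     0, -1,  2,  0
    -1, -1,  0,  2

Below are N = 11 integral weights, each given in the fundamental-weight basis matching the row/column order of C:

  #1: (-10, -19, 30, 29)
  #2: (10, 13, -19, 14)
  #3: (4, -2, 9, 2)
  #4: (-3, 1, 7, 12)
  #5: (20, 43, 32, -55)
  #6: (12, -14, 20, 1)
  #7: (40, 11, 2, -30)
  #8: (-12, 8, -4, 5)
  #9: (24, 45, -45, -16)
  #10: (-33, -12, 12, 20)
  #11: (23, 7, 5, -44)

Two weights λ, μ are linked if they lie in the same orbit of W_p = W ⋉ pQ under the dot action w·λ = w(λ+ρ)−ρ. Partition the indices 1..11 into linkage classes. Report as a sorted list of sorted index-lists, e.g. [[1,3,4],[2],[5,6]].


Type A_4, rank 4, |W|=120; reorder rows/cols to standard.

Ā_23 reps of the 11 weights (A_4, coords as presented):

  λ_1+ρ ↦ (3, 3, 7, 8)
  λ_2+ρ ↦ (6, 1, 3, 5)
  λ_3+ρ ↦ (5, 1, 9, 2)
  λ_4+ρ ↦ (2, 2, 8, 11)
  λ_5+ρ ↦ (2, 2, 8, 11)
  λ_6+ρ ↦ (2, 2, 8, 11)
  λ_7+ρ ↦ (6, 1, 3, 5)
  λ_8+ρ ↦ (6, 1, 3, 5)
  λ_9+ρ ↦ (2, 2, 8, 11)
  λ_10+ρ ↦ (1, 2, 0, 11)
  λ_11+ρ ↦ (6, 1, 3, 5)

5 distinct reps among the 11 weights ⇒ 5 W_23-linkage classes:

[[1], [2, 7, 8, 11], [3], [4, 5, 6, 9], [10]]


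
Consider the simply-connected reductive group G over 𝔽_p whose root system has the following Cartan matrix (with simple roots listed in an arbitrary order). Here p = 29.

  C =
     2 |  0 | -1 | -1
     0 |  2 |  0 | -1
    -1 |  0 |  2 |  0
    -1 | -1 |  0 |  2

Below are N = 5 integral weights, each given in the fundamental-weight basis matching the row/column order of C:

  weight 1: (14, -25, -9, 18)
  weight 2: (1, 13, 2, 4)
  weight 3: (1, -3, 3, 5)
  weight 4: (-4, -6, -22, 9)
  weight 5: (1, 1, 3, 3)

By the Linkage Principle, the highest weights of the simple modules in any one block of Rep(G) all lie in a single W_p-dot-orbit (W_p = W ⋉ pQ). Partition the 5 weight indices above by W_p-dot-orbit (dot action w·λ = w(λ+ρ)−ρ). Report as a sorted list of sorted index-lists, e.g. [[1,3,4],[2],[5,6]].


C ↔ A_4 under row/col permutation; |W(A_4)| = 120.

Ā_29 reps of the 5 weights (A_4, coords as presented):

    λ_1 → (2, 14, 3, 5)
    λ_2 → (2, 14, 3, 5)
    λ_3 → (2, 2, 4, 4)
    λ_4 → (2, 14, 3, 5)
    λ_5 → (2, 2, 4, 4)

The 5 indices split into 2 linkage classes (same alcove rep ⇔ same W_29-dot-orbit):

[[1, 2, 4], [3, 5]]


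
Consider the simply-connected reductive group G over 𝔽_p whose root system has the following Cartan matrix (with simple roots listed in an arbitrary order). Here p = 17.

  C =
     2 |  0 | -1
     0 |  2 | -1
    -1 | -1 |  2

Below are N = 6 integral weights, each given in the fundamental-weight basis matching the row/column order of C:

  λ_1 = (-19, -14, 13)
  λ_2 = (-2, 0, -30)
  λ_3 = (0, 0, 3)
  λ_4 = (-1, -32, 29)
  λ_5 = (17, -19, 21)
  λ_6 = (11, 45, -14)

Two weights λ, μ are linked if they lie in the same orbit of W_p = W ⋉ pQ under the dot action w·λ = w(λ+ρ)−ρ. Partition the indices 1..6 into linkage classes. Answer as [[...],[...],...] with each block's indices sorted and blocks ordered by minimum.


C ↔ A_3 under row/col permutation; |W(A_3)| = 24.

W_17-reps of the 6 weights in Ā_17 (same 3-coord order as C):

  1: (0, 3, 13);  2: (1, 1, 4);  3: (1, 1, 4);  4: (0, 3, 13);  5: (1, 1, 4);  6: (1, 1, 4)

Partition of {1..6} into 2 W_17-dot-orbits:

[[1, 4], [2, 3, 5, 6]]


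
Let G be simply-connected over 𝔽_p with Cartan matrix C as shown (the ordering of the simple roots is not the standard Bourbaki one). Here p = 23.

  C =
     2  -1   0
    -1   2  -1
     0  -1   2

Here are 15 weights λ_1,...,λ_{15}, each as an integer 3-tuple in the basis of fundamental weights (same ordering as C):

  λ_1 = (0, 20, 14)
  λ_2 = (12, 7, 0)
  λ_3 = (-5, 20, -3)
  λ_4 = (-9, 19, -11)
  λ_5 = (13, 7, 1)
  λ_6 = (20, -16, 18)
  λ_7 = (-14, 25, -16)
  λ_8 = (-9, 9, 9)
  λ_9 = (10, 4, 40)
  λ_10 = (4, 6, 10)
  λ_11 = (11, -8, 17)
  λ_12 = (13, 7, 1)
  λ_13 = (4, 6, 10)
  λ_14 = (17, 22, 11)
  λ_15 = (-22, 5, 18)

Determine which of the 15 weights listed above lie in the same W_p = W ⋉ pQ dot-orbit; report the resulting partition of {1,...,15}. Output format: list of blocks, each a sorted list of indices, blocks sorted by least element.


Dynkin diagram of C (from the 4 off-diagonal −1 entries): A_3.

Ā_23 reps of the 15 weights (A_3, coords as presented):

  1: (13, 8, 1);  2: (13, 8, 1);  3: (4, 15, 2);  4: (8, 2, 10);  5: (13, 8, 1);  6: (4, 15, 2);  7: (8, 2, 10);  8: (8, 2, 10);  9: (5, 7, 11);  10: (5, 7, 11);  11: (5, 7, 11);  12: (13, 8, 1);  13: (5, 7, 11);  14: (5, 7, 11);  15: (4, 15, 2)

These 15 weights hit 4 W_23-dot-orbits; sizes (4, 3, 3, 5):

[[1, 2, 5, 12], [3, 6, 15], [4, 7, 8], [9, 10, 11, 13, 14]]


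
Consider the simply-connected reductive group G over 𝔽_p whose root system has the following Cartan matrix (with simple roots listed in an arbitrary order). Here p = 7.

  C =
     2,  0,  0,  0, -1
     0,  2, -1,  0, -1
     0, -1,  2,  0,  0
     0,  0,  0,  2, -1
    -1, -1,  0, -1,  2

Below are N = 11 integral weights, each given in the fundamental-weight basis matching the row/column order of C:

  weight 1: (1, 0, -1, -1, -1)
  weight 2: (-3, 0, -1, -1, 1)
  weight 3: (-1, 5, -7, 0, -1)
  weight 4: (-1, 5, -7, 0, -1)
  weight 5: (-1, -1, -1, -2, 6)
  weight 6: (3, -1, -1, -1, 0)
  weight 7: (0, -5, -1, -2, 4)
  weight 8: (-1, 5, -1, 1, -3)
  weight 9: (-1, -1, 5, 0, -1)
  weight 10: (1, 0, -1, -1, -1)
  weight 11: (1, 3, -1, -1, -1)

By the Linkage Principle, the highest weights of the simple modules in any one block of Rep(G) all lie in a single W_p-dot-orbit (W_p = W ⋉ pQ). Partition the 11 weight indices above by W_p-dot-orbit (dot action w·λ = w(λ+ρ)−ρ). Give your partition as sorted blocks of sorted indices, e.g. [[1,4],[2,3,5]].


Type D_5, rank 5, |W|=1920; reorder rows/cols to standard.

Alcove-folded reps (p=7, 11 weights, presented ϖ-order):

    λ_1+ρ ↦ (2, 1, 0, 0, 0)
    λ_2+ρ ↦ (2, 1, 0, 0, 0)
    λ_3+ρ ↦ (0, 0, 6, 1, 0)
    λ_4+ρ ↦ (0, 0, 6, 1, 0)
    λ_5+ρ ↦ (0, 0, 6, 1, 0)
    λ_6+ρ ↦ (4, 0, 0, 0, 1)
    λ_7+ρ ↦ (1, 0, 4, 1, 0)
    λ_8+ρ ↦ (2, 1, 0, 0, 0)
    λ_9+ρ ↦ (0, 0, 6, 1, 0)
    λ_10+ρ ↦ (2, 1, 0, 0, 0)
    λ_11+ρ ↦ (2, 1, 0, 0, 0)

Linkage partition of the 11 weights (4 classes, p=7):

[[1, 2, 8, 10, 11], [3, 4, 5, 9], [6], [7]]


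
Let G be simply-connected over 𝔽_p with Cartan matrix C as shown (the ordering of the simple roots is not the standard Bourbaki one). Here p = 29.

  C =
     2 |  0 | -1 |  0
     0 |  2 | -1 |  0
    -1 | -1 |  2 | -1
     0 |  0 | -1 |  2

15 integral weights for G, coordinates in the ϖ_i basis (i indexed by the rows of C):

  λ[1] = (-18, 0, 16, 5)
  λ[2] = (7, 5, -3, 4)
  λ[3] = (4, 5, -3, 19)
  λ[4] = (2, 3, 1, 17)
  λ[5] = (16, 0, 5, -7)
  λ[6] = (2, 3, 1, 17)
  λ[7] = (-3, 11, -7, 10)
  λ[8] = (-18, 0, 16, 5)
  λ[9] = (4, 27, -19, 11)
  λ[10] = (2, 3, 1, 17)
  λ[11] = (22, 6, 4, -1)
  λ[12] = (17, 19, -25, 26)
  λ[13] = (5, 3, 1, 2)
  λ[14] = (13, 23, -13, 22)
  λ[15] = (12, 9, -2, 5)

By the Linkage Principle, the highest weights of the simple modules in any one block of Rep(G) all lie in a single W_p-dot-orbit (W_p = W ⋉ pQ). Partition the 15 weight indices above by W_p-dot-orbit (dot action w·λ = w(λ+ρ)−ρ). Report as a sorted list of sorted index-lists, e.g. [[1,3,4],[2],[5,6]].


C ↔ D_4 under row/col permutation; |W(D_4)| = 192.

W_29-reps of the 15 weights in Ā_29 (same 4-coord order as C):

  λ_1 → (17, 1, 0, 6);  λ_2 → (6, 4, 2, 3);  λ_3 → (3, 4, 2, 18);  λ_4 → (3, 4, 2, 18);  λ_5 → (17, 1, 0, 6);  λ_6 → (3, 4, 2, 18);  λ_7 → (6, 4, 2, 3);  λ_8 → (17, 1, 0, 6);  λ_9 → (12, 9, 1, 5);  λ_10 → (3, 4, 2, 18);  λ_11 → (17, 1, 0, 6);  λ_12 → (6, 4, 2, 3);  λ_13 → (6, 4, 2, 3);  λ_14 → (6, 4, 2, 3);  λ_15 → (12, 9, 1, 5)

Linkage partition of the 15 weights (4 classes, p=29):

[[1, 5, 8, 11], [2, 7, 12, 13, 14], [3, 4, 6, 10], [9, 15]]


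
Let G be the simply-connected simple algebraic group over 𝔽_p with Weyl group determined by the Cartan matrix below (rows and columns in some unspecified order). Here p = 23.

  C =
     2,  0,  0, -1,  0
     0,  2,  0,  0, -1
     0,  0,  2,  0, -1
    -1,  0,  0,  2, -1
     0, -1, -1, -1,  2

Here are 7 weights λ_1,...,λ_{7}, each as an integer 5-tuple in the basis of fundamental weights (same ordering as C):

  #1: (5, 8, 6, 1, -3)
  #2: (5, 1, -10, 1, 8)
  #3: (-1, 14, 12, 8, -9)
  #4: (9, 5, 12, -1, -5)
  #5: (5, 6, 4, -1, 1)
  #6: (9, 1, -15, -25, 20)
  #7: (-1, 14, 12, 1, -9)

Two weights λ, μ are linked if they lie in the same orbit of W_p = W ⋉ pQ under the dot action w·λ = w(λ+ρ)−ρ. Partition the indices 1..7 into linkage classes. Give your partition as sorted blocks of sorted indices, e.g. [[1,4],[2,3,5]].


C ↔ D_5 under row/col permutation; |W(D_5)| = 1920.

Ā_23 reps of the 7 weights (D_5, coords as presented):

  λ_1 → (6, 7, 5, 0, 2)
  λ_2 → (6, 2, 9, 2, 0)
  λ_3 → (6, 7, 5, 0, 2)
  λ_4 → (6, 2, 9, 2, 0)
  λ_5 → (6, 7, 5, 0, 2)
  λ_6 → (6, 7, 5, 0, 2)
  λ_7 → (6, 7, 5, 0, 2)

2 distinct reps among the 7 weights ⇒ 2 W_23-linkage classes:

[[1, 3, 5, 6, 7], [2, 4]]
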